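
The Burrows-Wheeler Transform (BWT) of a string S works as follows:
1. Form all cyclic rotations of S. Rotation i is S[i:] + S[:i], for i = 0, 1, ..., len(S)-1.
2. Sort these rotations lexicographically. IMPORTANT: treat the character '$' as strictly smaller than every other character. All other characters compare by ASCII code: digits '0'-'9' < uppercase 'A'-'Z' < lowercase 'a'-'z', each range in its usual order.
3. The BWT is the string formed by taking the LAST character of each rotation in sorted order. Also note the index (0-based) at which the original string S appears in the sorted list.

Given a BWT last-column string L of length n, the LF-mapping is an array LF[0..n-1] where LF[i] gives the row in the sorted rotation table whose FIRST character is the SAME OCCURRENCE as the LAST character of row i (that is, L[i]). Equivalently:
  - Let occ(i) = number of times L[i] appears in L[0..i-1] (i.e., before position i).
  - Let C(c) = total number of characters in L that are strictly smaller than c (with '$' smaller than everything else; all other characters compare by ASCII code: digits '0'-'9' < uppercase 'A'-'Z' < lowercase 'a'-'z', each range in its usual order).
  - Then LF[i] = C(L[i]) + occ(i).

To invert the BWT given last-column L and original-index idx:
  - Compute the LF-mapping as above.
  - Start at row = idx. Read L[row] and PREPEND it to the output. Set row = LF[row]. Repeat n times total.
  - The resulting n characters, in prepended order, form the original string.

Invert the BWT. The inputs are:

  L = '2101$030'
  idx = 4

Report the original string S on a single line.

Answer: 1001032$

Derivation:
LF mapping: 6 4 1 5 0 2 7 3
Walk LF starting at row 4, prepending L[row]:
  step 1: row=4, L[4]='$', prepend. Next row=LF[4]=0
  step 2: row=0, L[0]='2', prepend. Next row=LF[0]=6
  step 3: row=6, L[6]='3', prepend. Next row=LF[6]=7
  step 4: row=7, L[7]='0', prepend. Next row=LF[7]=3
  step 5: row=3, L[3]='1', prepend. Next row=LF[3]=5
  step 6: row=5, L[5]='0', prepend. Next row=LF[5]=2
  step 7: row=2, L[2]='0', prepend. Next row=LF[2]=1
  step 8: row=1, L[1]='1', prepend. Next row=LF[1]=4
Reversed output: 1001032$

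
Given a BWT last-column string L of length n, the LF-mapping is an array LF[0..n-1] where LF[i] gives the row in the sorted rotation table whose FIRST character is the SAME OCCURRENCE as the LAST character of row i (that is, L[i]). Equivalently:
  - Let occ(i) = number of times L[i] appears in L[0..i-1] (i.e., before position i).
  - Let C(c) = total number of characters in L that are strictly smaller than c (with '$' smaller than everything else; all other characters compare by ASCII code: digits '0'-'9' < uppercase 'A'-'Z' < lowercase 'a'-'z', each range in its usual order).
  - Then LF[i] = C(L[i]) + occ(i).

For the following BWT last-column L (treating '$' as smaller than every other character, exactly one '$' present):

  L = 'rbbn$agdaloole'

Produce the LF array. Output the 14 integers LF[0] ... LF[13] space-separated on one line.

Answer: 13 3 4 10 0 1 7 5 2 8 11 12 9 6

Derivation:
Char counts: '$':1, 'a':2, 'b':2, 'd':1, 'e':1, 'g':1, 'l':2, 'n':1, 'o':2, 'r':1
C (first-col start): C('$')=0, C('a')=1, C('b')=3, C('d')=5, C('e')=6, C('g')=7, C('l')=8, C('n')=10, C('o')=11, C('r')=13
L[0]='r': occ=0, LF[0]=C('r')+0=13+0=13
L[1]='b': occ=0, LF[1]=C('b')+0=3+0=3
L[2]='b': occ=1, LF[2]=C('b')+1=3+1=4
L[3]='n': occ=0, LF[3]=C('n')+0=10+0=10
L[4]='$': occ=0, LF[4]=C('$')+0=0+0=0
L[5]='a': occ=0, LF[5]=C('a')+0=1+0=1
L[6]='g': occ=0, LF[6]=C('g')+0=7+0=7
L[7]='d': occ=0, LF[7]=C('d')+0=5+0=5
L[8]='a': occ=1, LF[8]=C('a')+1=1+1=2
L[9]='l': occ=0, LF[9]=C('l')+0=8+0=8
L[10]='o': occ=0, LF[10]=C('o')+0=11+0=11
L[11]='o': occ=1, LF[11]=C('o')+1=11+1=12
L[12]='l': occ=1, LF[12]=C('l')+1=8+1=9
L[13]='e': occ=0, LF[13]=C('e')+0=6+0=6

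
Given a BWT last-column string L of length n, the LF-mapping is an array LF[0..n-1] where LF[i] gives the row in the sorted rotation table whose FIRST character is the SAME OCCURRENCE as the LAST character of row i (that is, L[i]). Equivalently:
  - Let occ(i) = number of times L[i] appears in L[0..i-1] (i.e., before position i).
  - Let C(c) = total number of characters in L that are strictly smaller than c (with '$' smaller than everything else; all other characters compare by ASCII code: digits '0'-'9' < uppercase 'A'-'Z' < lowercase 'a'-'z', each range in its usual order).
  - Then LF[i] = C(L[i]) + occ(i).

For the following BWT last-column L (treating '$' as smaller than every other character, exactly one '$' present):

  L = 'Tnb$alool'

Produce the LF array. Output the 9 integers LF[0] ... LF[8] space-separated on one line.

Char counts: '$':1, 'T':1, 'a':1, 'b':1, 'l':2, 'n':1, 'o':2
C (first-col start): C('$')=0, C('T')=1, C('a')=2, C('b')=3, C('l')=4, C('n')=6, C('o')=7
L[0]='T': occ=0, LF[0]=C('T')+0=1+0=1
L[1]='n': occ=0, LF[1]=C('n')+0=6+0=6
L[2]='b': occ=0, LF[2]=C('b')+0=3+0=3
L[3]='$': occ=0, LF[3]=C('$')+0=0+0=0
L[4]='a': occ=0, LF[4]=C('a')+0=2+0=2
L[5]='l': occ=0, LF[5]=C('l')+0=4+0=4
L[6]='o': occ=0, LF[6]=C('o')+0=7+0=7
L[7]='o': occ=1, LF[7]=C('o')+1=7+1=8
L[8]='l': occ=1, LF[8]=C('l')+1=4+1=5

Answer: 1 6 3 0 2 4 7 8 5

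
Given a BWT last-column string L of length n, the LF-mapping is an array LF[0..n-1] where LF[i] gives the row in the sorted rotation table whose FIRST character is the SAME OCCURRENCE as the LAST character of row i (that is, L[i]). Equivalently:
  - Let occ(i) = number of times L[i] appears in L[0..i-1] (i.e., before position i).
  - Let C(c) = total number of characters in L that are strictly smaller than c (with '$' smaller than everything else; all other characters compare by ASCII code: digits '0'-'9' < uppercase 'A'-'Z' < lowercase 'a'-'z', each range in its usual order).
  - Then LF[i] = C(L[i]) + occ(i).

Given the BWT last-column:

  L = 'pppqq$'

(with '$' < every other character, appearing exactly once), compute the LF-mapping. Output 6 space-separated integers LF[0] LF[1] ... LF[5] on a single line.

Char counts: '$':1, 'p':3, 'q':2
C (first-col start): C('$')=0, C('p')=1, C('q')=4
L[0]='p': occ=0, LF[0]=C('p')+0=1+0=1
L[1]='p': occ=1, LF[1]=C('p')+1=1+1=2
L[2]='p': occ=2, LF[2]=C('p')+2=1+2=3
L[3]='q': occ=0, LF[3]=C('q')+0=4+0=4
L[4]='q': occ=1, LF[4]=C('q')+1=4+1=5
L[5]='$': occ=0, LF[5]=C('$')+0=0+0=0

Answer: 1 2 3 4 5 0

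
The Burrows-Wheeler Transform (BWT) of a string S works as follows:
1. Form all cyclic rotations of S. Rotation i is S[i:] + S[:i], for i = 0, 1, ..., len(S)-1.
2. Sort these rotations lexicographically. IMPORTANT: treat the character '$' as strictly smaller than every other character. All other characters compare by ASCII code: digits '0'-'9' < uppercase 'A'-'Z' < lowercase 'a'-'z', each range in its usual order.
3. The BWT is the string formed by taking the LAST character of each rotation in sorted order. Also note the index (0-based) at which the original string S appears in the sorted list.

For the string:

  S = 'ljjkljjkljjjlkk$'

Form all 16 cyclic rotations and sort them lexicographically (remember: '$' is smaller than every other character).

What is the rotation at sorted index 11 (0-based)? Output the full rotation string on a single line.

Answer: kljjkljjjlkk$ljj

Derivation:
All 16 rotations (rotation i = S[i:]+S[:i]):
  rot[0] = ljjkljjkljjjlkk$
  rot[1] = jjkljjkljjjlkk$l
  rot[2] = jkljjkljjjlkk$lj
  rot[3] = kljjkljjjlkk$ljj
  rot[4] = ljjkljjjlkk$ljjk
  rot[5] = jjkljjjlkk$ljjkl
  rot[6] = jkljjjlkk$ljjklj
  rot[7] = kljjjlkk$ljjkljj
  rot[8] = ljjjlkk$ljjkljjk
  rot[9] = jjjlkk$ljjkljjkl
  rot[10] = jjlkk$ljjkljjklj
  rot[11] = jlkk$ljjkljjkljj
  rot[12] = lkk$ljjkljjkljjj
  rot[13] = kk$ljjkljjkljjjl
  rot[14] = k$ljjkljjkljjjlk
  rot[15] = $ljjkljjkljjjlkk
Sorted (with $ < everything):
  sorted[0] = $ljjkljjkljjjlkk
  sorted[1] = jjjlkk$ljjkljjkl
  sorted[2] = jjkljjjlkk$ljjkl
  sorted[3] = jjkljjkljjjlkk$l
  sorted[4] = jjlkk$ljjkljjklj
  sorted[5] = jkljjjlkk$ljjklj
  sorted[6] = jkljjkljjjlkk$lj
  sorted[7] = jlkk$ljjkljjkljj
  sorted[8] = k$ljjkljjkljjjlk
  sorted[9] = kk$ljjkljjkljjjl
  sorted[10] = kljjjlkk$ljjkljj
  sorted[11] = kljjkljjjlkk$ljj
  sorted[12] = ljjjlkk$ljjkljjk
  sorted[13] = ljjkljjjlkk$ljjk
  sorted[14] = ljjkljjkljjjlkk$
  sorted[15] = lkk$ljjkljjkljjj
sorted[11] = kljjkljjjlkk$ljj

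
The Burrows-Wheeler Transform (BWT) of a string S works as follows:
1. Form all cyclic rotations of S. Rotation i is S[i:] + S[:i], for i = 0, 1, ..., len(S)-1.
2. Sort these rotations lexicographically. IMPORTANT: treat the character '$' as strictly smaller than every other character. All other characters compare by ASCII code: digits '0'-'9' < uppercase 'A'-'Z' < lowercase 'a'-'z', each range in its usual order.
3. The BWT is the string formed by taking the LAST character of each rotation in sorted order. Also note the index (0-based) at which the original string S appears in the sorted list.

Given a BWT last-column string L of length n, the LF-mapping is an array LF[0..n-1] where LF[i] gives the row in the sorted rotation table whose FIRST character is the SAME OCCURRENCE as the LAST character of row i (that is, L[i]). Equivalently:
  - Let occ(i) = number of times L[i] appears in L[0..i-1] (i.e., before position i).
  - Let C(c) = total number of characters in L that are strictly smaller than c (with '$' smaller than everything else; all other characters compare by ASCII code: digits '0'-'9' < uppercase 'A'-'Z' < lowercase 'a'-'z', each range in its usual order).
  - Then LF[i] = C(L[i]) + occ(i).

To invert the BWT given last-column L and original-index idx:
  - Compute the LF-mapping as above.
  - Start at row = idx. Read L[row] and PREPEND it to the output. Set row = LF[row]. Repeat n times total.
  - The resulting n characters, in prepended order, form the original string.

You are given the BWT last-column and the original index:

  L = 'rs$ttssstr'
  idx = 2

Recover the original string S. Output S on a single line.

LF mapping: 1 3 0 7 8 4 5 6 9 2
Walk LF starting at row 2, prepending L[row]:
  step 1: row=2, L[2]='$', prepend. Next row=LF[2]=0
  step 2: row=0, L[0]='r', prepend. Next row=LF[0]=1
  step 3: row=1, L[1]='s', prepend. Next row=LF[1]=3
  step 4: row=3, L[3]='t', prepend. Next row=LF[3]=7
  step 5: row=7, L[7]='s', prepend. Next row=LF[7]=6
  step 6: row=6, L[6]='s', prepend. Next row=LF[6]=5
  step 7: row=5, L[5]='s', prepend. Next row=LF[5]=4
  step 8: row=4, L[4]='t', prepend. Next row=LF[4]=8
  step 9: row=8, L[8]='t', prepend. Next row=LF[8]=9
  step 10: row=9, L[9]='r', prepend. Next row=LF[9]=2
Reversed output: rttssstsr$

Answer: rttssstsr$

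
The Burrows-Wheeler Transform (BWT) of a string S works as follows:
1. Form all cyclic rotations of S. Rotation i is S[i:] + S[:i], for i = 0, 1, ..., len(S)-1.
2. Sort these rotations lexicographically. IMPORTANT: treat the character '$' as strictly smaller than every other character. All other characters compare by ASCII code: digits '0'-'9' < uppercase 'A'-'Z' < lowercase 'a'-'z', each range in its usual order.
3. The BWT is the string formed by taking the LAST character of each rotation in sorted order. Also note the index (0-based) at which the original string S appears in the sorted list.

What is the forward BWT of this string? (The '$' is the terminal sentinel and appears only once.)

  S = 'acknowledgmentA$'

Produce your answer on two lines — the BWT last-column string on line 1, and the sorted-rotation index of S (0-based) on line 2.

Answer: At$aelmdcwgkenno
2

Derivation:
All 16 rotations (rotation i = S[i:]+S[:i]):
  rot[0] = acknowledgmentA$
  rot[1] = cknowledgmentA$a
  rot[2] = knowledgmentA$ac
  rot[3] = nowledgmentA$ack
  rot[4] = owledgmentA$ackn
  rot[5] = wledgmentA$ackno
  rot[6] = ledgmentA$acknow
  rot[7] = edgmentA$acknowl
  rot[8] = dgmentA$acknowle
  rot[9] = gmentA$acknowled
  rot[10] = mentA$acknowledg
  rot[11] = entA$acknowledgm
  rot[12] = ntA$acknowledgme
  rot[13] = tA$acknowledgmen
  rot[14] = A$acknowledgment
  rot[15] = $acknowledgmentA
Sorted (with $ < everything):
  sorted[0] = $acknowledgmentA  (last char: 'A')
  sorted[1] = A$acknowledgment  (last char: 't')
  sorted[2] = acknowledgmentA$  (last char: '$')
  sorted[3] = cknowledgmentA$a  (last char: 'a')
  sorted[4] = dgmentA$acknowle  (last char: 'e')
  sorted[5] = edgmentA$acknowl  (last char: 'l')
  sorted[6] = entA$acknowledgm  (last char: 'm')
  sorted[7] = gmentA$acknowled  (last char: 'd')
  sorted[8] = knowledgmentA$ac  (last char: 'c')
  sorted[9] = ledgmentA$acknow  (last char: 'w')
  sorted[10] = mentA$acknowledg  (last char: 'g')
  sorted[11] = nowledgmentA$ack  (last char: 'k')
  sorted[12] = ntA$acknowledgme  (last char: 'e')
  sorted[13] = owledgmentA$ackn  (last char: 'n')
  sorted[14] = tA$acknowledgmen  (last char: 'n')
  sorted[15] = wledgmentA$ackno  (last char: 'o')
Last column: At$aelmdcwgkenno
Original string S is at sorted index 2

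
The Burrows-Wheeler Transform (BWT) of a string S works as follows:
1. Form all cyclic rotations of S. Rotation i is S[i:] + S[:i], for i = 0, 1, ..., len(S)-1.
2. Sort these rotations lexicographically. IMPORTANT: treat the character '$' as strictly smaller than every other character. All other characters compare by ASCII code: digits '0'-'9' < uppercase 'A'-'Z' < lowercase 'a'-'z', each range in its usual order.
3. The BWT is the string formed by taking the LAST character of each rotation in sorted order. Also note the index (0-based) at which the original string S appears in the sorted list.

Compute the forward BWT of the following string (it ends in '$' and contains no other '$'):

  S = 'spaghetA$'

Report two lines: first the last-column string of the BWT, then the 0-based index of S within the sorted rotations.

Answer: Atphags$e
7

Derivation:
All 9 rotations (rotation i = S[i:]+S[:i]):
  rot[0] = spaghetA$
  rot[1] = paghetA$s
  rot[2] = aghetA$sp
  rot[3] = ghetA$spa
  rot[4] = hetA$spag
  rot[5] = etA$spagh
  rot[6] = tA$spaghe
  rot[7] = A$spaghet
  rot[8] = $spaghetA
Sorted (with $ < everything):
  sorted[0] = $spaghetA  (last char: 'A')
  sorted[1] = A$spaghet  (last char: 't')
  sorted[2] = aghetA$sp  (last char: 'p')
  sorted[3] = etA$spagh  (last char: 'h')
  sorted[4] = ghetA$spa  (last char: 'a')
  sorted[5] = hetA$spag  (last char: 'g')
  sorted[6] = paghetA$s  (last char: 's')
  sorted[7] = spaghetA$  (last char: '$')
  sorted[8] = tA$spaghe  (last char: 'e')
Last column: Atphags$e
Original string S is at sorted index 7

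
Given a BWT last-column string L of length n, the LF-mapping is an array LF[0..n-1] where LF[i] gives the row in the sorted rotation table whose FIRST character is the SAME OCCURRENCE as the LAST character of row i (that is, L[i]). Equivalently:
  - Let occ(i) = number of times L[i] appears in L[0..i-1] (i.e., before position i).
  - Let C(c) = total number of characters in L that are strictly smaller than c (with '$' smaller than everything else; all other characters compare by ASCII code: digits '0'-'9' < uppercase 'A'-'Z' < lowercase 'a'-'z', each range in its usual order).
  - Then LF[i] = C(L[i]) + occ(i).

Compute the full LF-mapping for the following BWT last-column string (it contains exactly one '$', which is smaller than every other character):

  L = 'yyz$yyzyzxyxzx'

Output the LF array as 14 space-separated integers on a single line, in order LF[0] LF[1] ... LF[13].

Char counts: '$':1, 'x':3, 'y':6, 'z':4
C (first-col start): C('$')=0, C('x')=1, C('y')=4, C('z')=10
L[0]='y': occ=0, LF[0]=C('y')+0=4+0=4
L[1]='y': occ=1, LF[1]=C('y')+1=4+1=5
L[2]='z': occ=0, LF[2]=C('z')+0=10+0=10
L[3]='$': occ=0, LF[3]=C('$')+0=0+0=0
L[4]='y': occ=2, LF[4]=C('y')+2=4+2=6
L[5]='y': occ=3, LF[5]=C('y')+3=4+3=7
L[6]='z': occ=1, LF[6]=C('z')+1=10+1=11
L[7]='y': occ=4, LF[7]=C('y')+4=4+4=8
L[8]='z': occ=2, LF[8]=C('z')+2=10+2=12
L[9]='x': occ=0, LF[9]=C('x')+0=1+0=1
L[10]='y': occ=5, LF[10]=C('y')+5=4+5=9
L[11]='x': occ=1, LF[11]=C('x')+1=1+1=2
L[12]='z': occ=3, LF[12]=C('z')+3=10+3=13
L[13]='x': occ=2, LF[13]=C('x')+2=1+2=3

Answer: 4 5 10 0 6 7 11 8 12 1 9 2 13 3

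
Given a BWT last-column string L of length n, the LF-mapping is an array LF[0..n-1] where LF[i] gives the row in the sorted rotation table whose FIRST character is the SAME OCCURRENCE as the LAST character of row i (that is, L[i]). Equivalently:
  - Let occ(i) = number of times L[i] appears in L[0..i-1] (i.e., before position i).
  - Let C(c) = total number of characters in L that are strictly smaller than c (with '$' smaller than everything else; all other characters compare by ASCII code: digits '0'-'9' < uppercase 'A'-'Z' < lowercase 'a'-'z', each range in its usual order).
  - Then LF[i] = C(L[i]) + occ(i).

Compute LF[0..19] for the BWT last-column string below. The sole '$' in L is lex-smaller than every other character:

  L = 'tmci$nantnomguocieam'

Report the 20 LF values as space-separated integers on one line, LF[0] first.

Answer: 17 9 3 7 0 12 1 13 18 14 15 10 6 19 16 4 8 5 2 11

Derivation:
Char counts: '$':1, 'a':2, 'c':2, 'e':1, 'g':1, 'i':2, 'm':3, 'n':3, 'o':2, 't':2, 'u':1
C (first-col start): C('$')=0, C('a')=1, C('c')=3, C('e')=5, C('g')=6, C('i')=7, C('m')=9, C('n')=12, C('o')=15, C('t')=17, C('u')=19
L[0]='t': occ=0, LF[0]=C('t')+0=17+0=17
L[1]='m': occ=0, LF[1]=C('m')+0=9+0=9
L[2]='c': occ=0, LF[2]=C('c')+0=3+0=3
L[3]='i': occ=0, LF[3]=C('i')+0=7+0=7
L[4]='$': occ=0, LF[4]=C('$')+0=0+0=0
L[5]='n': occ=0, LF[5]=C('n')+0=12+0=12
L[6]='a': occ=0, LF[6]=C('a')+0=1+0=1
L[7]='n': occ=1, LF[7]=C('n')+1=12+1=13
L[8]='t': occ=1, LF[8]=C('t')+1=17+1=18
L[9]='n': occ=2, LF[9]=C('n')+2=12+2=14
L[10]='o': occ=0, LF[10]=C('o')+0=15+0=15
L[11]='m': occ=1, LF[11]=C('m')+1=9+1=10
L[12]='g': occ=0, LF[12]=C('g')+0=6+0=6
L[13]='u': occ=0, LF[13]=C('u')+0=19+0=19
L[14]='o': occ=1, LF[14]=C('o')+1=15+1=16
L[15]='c': occ=1, LF[15]=C('c')+1=3+1=4
L[16]='i': occ=1, LF[16]=C('i')+1=7+1=8
L[17]='e': occ=0, LF[17]=C('e')+0=5+0=5
L[18]='a': occ=1, LF[18]=C('a')+1=1+1=2
L[19]='m': occ=2, LF[19]=C('m')+2=9+2=11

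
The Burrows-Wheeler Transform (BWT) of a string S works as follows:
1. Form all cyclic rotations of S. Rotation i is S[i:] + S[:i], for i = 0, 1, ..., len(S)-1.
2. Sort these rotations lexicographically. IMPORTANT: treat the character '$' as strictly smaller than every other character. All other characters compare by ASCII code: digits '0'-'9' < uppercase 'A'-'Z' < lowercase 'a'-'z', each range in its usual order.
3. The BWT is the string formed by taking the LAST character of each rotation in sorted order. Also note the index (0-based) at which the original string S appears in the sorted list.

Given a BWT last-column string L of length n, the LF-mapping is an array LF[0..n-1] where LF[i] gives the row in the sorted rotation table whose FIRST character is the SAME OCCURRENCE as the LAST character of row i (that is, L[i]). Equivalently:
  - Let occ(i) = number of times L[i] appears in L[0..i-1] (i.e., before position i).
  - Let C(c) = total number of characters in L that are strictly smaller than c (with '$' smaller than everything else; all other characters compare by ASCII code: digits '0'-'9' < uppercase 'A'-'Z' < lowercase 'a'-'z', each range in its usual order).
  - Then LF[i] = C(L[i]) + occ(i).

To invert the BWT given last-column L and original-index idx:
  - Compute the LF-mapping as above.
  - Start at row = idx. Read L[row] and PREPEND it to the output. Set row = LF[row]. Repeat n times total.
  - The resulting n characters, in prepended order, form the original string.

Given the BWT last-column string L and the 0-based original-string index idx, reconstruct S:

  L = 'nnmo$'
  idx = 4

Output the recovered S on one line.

Answer: onmn$

Derivation:
LF mapping: 2 3 1 4 0
Walk LF starting at row 4, prepending L[row]:
  step 1: row=4, L[4]='$', prepend. Next row=LF[4]=0
  step 2: row=0, L[0]='n', prepend. Next row=LF[0]=2
  step 3: row=2, L[2]='m', prepend. Next row=LF[2]=1
  step 4: row=1, L[1]='n', prepend. Next row=LF[1]=3
  step 5: row=3, L[3]='o', prepend. Next row=LF[3]=4
Reversed output: onmn$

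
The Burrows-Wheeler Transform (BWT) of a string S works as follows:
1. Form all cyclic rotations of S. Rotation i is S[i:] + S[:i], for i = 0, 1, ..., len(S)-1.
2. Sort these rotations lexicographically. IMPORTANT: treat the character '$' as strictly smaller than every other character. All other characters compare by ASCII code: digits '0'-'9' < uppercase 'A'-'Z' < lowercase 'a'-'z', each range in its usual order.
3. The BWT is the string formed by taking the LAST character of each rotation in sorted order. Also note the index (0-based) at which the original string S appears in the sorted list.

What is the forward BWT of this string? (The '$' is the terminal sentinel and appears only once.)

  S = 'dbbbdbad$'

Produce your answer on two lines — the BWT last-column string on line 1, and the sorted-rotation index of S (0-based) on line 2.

All 9 rotations (rotation i = S[i:]+S[:i]):
  rot[0] = dbbbdbad$
  rot[1] = bbbdbad$d
  rot[2] = bbdbad$db
  rot[3] = bdbad$dbb
  rot[4] = dbad$dbbb
  rot[5] = bad$dbbbd
  rot[6] = ad$dbbbdb
  rot[7] = d$dbbbdba
  rot[8] = $dbbbdbad
Sorted (with $ < everything):
  sorted[0] = $dbbbdbad  (last char: 'd')
  sorted[1] = ad$dbbbdb  (last char: 'b')
  sorted[2] = bad$dbbbd  (last char: 'd')
  sorted[3] = bbbdbad$d  (last char: 'd')
  sorted[4] = bbdbad$db  (last char: 'b')
  sorted[5] = bdbad$dbb  (last char: 'b')
  sorted[6] = d$dbbbdba  (last char: 'a')
  sorted[7] = dbad$dbbb  (last char: 'b')
  sorted[8] = dbbbdbad$  (last char: '$')
Last column: dbddbbab$
Original string S is at sorted index 8

Answer: dbddbbab$
8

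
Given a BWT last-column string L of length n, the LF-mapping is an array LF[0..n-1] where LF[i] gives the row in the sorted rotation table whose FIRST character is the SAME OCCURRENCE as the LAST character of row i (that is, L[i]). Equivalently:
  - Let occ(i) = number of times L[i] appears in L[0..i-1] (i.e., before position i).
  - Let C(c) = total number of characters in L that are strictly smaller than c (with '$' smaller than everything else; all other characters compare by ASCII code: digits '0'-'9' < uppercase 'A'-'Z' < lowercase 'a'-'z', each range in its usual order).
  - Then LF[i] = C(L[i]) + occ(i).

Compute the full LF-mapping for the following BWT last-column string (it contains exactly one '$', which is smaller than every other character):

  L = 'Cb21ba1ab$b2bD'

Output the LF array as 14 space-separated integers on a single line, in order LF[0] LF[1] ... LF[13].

Answer: 5 9 3 1 10 7 2 8 11 0 12 4 13 6

Derivation:
Char counts: '$':1, '1':2, '2':2, 'C':1, 'D':1, 'a':2, 'b':5
C (first-col start): C('$')=0, C('1')=1, C('2')=3, C('C')=5, C('D')=6, C('a')=7, C('b')=9
L[0]='C': occ=0, LF[0]=C('C')+0=5+0=5
L[1]='b': occ=0, LF[1]=C('b')+0=9+0=9
L[2]='2': occ=0, LF[2]=C('2')+0=3+0=3
L[3]='1': occ=0, LF[3]=C('1')+0=1+0=1
L[4]='b': occ=1, LF[4]=C('b')+1=9+1=10
L[5]='a': occ=0, LF[5]=C('a')+0=7+0=7
L[6]='1': occ=1, LF[6]=C('1')+1=1+1=2
L[7]='a': occ=1, LF[7]=C('a')+1=7+1=8
L[8]='b': occ=2, LF[8]=C('b')+2=9+2=11
L[9]='$': occ=0, LF[9]=C('$')+0=0+0=0
L[10]='b': occ=3, LF[10]=C('b')+3=9+3=12
L[11]='2': occ=1, LF[11]=C('2')+1=3+1=4
L[12]='b': occ=4, LF[12]=C('b')+4=9+4=13
L[13]='D': occ=0, LF[13]=C('D')+0=6+0=6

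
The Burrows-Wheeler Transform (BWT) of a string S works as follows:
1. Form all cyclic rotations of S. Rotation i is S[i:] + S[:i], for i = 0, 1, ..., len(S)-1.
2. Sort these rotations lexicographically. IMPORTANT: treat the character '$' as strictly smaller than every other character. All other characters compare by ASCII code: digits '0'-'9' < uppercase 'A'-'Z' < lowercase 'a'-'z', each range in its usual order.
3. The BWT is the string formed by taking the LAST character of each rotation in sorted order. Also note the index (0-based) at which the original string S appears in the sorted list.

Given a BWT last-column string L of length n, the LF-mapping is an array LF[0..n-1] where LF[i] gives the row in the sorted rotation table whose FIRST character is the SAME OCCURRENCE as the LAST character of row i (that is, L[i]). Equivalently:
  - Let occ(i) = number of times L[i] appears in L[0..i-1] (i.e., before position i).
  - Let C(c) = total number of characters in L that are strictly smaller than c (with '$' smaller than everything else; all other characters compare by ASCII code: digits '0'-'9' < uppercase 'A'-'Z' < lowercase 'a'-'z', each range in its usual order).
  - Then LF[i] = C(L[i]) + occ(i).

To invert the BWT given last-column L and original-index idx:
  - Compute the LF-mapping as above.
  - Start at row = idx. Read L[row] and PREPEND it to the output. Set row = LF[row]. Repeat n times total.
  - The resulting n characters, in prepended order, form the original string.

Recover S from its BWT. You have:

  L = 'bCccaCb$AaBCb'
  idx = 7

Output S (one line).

LF mapping: 8 3 11 12 6 4 9 0 1 7 2 5 10
Walk LF starting at row 7, prepending L[row]:
  step 1: row=7, L[7]='$', prepend. Next row=LF[7]=0
  step 2: row=0, L[0]='b', prepend. Next row=LF[0]=8
  step 3: row=8, L[8]='A', prepend. Next row=LF[8]=1
  step 4: row=1, L[1]='C', prepend. Next row=LF[1]=3
  step 5: row=3, L[3]='c', prepend. Next row=LF[3]=12
  step 6: row=12, L[12]='b', prepend. Next row=LF[12]=10
  step 7: row=10, L[10]='B', prepend. Next row=LF[10]=2
  step 8: row=2, L[2]='c', prepend. Next row=LF[2]=11
  step 9: row=11, L[11]='C', prepend. Next row=LF[11]=5
  step 10: row=5, L[5]='C', prepend. Next row=LF[5]=4
  step 11: row=4, L[4]='a', prepend. Next row=LF[4]=6
  step 12: row=6, L[6]='b', prepend. Next row=LF[6]=9
  step 13: row=9, L[9]='a', prepend. Next row=LF[9]=7
Reversed output: abaCCcBbcCAb$

Answer: abaCCcBbcCAb$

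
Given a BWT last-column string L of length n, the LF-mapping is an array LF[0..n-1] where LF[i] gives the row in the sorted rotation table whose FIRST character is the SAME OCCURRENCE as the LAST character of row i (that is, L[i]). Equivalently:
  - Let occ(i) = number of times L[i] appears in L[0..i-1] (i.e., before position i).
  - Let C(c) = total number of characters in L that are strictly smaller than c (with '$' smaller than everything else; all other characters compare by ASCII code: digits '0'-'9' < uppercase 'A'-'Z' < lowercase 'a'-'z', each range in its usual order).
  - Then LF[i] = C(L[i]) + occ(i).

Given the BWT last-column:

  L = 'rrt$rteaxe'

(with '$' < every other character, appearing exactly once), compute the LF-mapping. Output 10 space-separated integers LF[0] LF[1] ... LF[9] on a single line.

Char counts: '$':1, 'a':1, 'e':2, 'r':3, 't':2, 'x':1
C (first-col start): C('$')=0, C('a')=1, C('e')=2, C('r')=4, C('t')=7, C('x')=9
L[0]='r': occ=0, LF[0]=C('r')+0=4+0=4
L[1]='r': occ=1, LF[1]=C('r')+1=4+1=5
L[2]='t': occ=0, LF[2]=C('t')+0=7+0=7
L[3]='$': occ=0, LF[3]=C('$')+0=0+0=0
L[4]='r': occ=2, LF[4]=C('r')+2=4+2=6
L[5]='t': occ=1, LF[5]=C('t')+1=7+1=8
L[6]='e': occ=0, LF[6]=C('e')+0=2+0=2
L[7]='a': occ=0, LF[7]=C('a')+0=1+0=1
L[8]='x': occ=0, LF[8]=C('x')+0=9+0=9
L[9]='e': occ=1, LF[9]=C('e')+1=2+1=3

Answer: 4 5 7 0 6 8 2 1 9 3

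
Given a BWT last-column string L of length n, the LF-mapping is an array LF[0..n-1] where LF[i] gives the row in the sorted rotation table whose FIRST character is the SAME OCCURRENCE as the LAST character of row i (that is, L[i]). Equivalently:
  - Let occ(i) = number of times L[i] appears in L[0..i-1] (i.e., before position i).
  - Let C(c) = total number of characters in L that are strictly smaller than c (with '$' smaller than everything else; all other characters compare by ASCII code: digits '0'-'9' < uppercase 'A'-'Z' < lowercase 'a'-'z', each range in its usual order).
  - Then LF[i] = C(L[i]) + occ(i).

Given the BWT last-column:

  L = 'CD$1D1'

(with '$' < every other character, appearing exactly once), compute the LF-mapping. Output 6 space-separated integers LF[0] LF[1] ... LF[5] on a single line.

Char counts: '$':1, '1':2, 'C':1, 'D':2
C (first-col start): C('$')=0, C('1')=1, C('C')=3, C('D')=4
L[0]='C': occ=0, LF[0]=C('C')+0=3+0=3
L[1]='D': occ=0, LF[1]=C('D')+0=4+0=4
L[2]='$': occ=0, LF[2]=C('$')+0=0+0=0
L[3]='1': occ=0, LF[3]=C('1')+0=1+0=1
L[4]='D': occ=1, LF[4]=C('D')+1=4+1=5
L[5]='1': occ=1, LF[5]=C('1')+1=1+1=2

Answer: 3 4 0 1 5 2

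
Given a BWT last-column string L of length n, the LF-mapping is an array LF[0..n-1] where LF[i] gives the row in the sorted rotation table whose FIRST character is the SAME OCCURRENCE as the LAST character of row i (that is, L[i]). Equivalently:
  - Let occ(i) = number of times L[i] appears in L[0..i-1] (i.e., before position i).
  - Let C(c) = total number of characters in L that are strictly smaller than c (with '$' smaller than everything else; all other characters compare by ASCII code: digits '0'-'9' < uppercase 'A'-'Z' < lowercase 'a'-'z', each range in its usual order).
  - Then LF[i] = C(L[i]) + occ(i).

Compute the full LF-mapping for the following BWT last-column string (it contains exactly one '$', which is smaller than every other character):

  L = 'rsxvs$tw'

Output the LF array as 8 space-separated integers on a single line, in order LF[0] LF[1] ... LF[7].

Answer: 1 2 7 5 3 0 4 6

Derivation:
Char counts: '$':1, 'r':1, 's':2, 't':1, 'v':1, 'w':1, 'x':1
C (first-col start): C('$')=0, C('r')=1, C('s')=2, C('t')=4, C('v')=5, C('w')=6, C('x')=7
L[0]='r': occ=0, LF[0]=C('r')+0=1+0=1
L[1]='s': occ=0, LF[1]=C('s')+0=2+0=2
L[2]='x': occ=0, LF[2]=C('x')+0=7+0=7
L[3]='v': occ=0, LF[3]=C('v')+0=5+0=5
L[4]='s': occ=1, LF[4]=C('s')+1=2+1=3
L[5]='$': occ=0, LF[5]=C('$')+0=0+0=0
L[6]='t': occ=0, LF[6]=C('t')+0=4+0=4
L[7]='w': occ=0, LF[7]=C('w')+0=6+0=6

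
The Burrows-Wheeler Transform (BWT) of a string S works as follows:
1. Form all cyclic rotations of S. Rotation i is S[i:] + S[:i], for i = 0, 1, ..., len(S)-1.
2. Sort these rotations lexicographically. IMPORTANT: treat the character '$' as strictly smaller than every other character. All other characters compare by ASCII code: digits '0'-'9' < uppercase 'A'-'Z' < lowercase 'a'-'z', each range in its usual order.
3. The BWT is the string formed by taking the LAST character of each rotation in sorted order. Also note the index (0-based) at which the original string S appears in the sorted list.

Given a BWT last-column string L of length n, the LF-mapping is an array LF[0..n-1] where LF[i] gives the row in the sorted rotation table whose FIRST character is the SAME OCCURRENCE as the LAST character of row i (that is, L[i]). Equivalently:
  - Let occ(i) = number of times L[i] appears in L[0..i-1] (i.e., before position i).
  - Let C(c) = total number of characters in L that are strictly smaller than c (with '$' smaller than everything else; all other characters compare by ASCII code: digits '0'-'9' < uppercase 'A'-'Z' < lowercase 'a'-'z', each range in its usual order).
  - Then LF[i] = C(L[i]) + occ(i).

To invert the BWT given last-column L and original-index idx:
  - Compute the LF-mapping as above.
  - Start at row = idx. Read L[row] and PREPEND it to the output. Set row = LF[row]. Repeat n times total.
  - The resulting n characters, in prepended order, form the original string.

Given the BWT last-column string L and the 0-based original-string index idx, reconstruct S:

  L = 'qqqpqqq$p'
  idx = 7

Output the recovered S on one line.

Answer: qqpqqqpq$

Derivation:
LF mapping: 3 4 5 1 6 7 8 0 2
Walk LF starting at row 7, prepending L[row]:
  step 1: row=7, L[7]='$', prepend. Next row=LF[7]=0
  step 2: row=0, L[0]='q', prepend. Next row=LF[0]=3
  step 3: row=3, L[3]='p', prepend. Next row=LF[3]=1
  step 4: row=1, L[1]='q', prepend. Next row=LF[1]=4
  step 5: row=4, L[4]='q', prepend. Next row=LF[4]=6
  step 6: row=6, L[6]='q', prepend. Next row=LF[6]=8
  step 7: row=8, L[8]='p', prepend. Next row=LF[8]=2
  step 8: row=2, L[2]='q', prepend. Next row=LF[2]=5
  step 9: row=5, L[5]='q', prepend. Next row=LF[5]=7
Reversed output: qqpqqqpq$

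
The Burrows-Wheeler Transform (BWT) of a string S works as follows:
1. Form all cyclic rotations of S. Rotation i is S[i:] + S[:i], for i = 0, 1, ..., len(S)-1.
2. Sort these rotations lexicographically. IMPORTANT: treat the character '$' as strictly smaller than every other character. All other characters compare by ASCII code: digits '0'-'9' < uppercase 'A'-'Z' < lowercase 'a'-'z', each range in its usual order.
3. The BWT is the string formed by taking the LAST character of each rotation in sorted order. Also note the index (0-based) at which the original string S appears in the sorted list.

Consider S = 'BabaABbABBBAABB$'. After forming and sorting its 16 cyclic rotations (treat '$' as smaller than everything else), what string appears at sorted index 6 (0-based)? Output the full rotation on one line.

Answer: BAABB$BabaABbABB

Derivation:
All 16 rotations (rotation i = S[i:]+S[:i]):
  rot[0] = BabaABbABBBAABB$
  rot[1] = abaABbABBBAABB$B
  rot[2] = baABbABBBAABB$Ba
  rot[3] = aABbABBBAABB$Bab
  rot[4] = ABbABBBAABB$Baba
  rot[5] = BbABBBAABB$BabaA
  rot[6] = bABBBAABB$BabaAB
  rot[7] = ABBBAABB$BabaABb
  rot[8] = BBBAABB$BabaABbA
  rot[9] = BBAABB$BabaABbAB
  rot[10] = BAABB$BabaABbABB
  rot[11] = AABB$BabaABbABBB
  rot[12] = ABB$BabaABbABBBA
  rot[13] = BB$BabaABbABBBAA
  rot[14] = B$BabaABbABBBAAB
  rot[15] = $BabaABbABBBAABB
Sorted (with $ < everything):
  sorted[0] = $BabaABbABBBAABB
  sorted[1] = AABB$BabaABbABBB
  sorted[2] = ABB$BabaABbABBBA
  sorted[3] = ABBBAABB$BabaABb
  sorted[4] = ABbABBBAABB$Baba
  sorted[5] = B$BabaABbABBBAAB
  sorted[6] = BAABB$BabaABbABB
  sorted[7] = BB$BabaABbABBBAA
  sorted[8] = BBAABB$BabaABbAB
  sorted[9] = BBBAABB$BabaABbA
  sorted[10] = BabaABbABBBAABB$
  sorted[11] = BbABBBAABB$BabaA
  sorted[12] = aABbABBBAABB$Bab
  sorted[13] = abaABbABBBAABB$B
  sorted[14] = bABBBAABB$BabaAB
  sorted[15] = baABbABBBAABB$Ba
sorted[6] = BAABB$BabaABbABB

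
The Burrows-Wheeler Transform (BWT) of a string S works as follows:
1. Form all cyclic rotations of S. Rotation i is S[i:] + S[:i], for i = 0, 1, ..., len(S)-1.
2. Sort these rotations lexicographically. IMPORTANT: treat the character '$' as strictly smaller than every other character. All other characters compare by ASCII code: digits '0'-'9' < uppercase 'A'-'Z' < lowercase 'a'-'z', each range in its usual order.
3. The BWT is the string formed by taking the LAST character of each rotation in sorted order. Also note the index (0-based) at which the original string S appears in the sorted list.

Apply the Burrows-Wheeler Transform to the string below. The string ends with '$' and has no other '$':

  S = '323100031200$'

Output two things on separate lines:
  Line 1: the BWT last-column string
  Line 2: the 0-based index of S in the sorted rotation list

All 13 rotations (rotation i = S[i:]+S[:i]):
  rot[0] = 323100031200$
  rot[1] = 23100031200$3
  rot[2] = 3100031200$32
  rot[3] = 100031200$323
  rot[4] = 00031200$3231
  rot[5] = 0031200$32310
  rot[6] = 031200$323100
  rot[7] = 31200$3231000
  rot[8] = 1200$32310003
  rot[9] = 200$323100031
  rot[10] = 00$3231000312
  rot[11] = 0$32310003120
  rot[12] = $323100031200
Sorted (with $ < everything):
  sorted[0] = $323100031200  (last char: '0')
  sorted[1] = 0$32310003120  (last char: '0')
  sorted[2] = 00$3231000312  (last char: '2')
  sorted[3] = 00031200$3231  (last char: '1')
  sorted[4] = 0031200$32310  (last char: '0')
  sorted[5] = 031200$323100  (last char: '0')
  sorted[6] = 100031200$323  (last char: '3')
  sorted[7] = 1200$32310003  (last char: '3')
  sorted[8] = 200$323100031  (last char: '1')
  sorted[9] = 23100031200$3  (last char: '3')
  sorted[10] = 3100031200$32  (last char: '2')
  sorted[11] = 31200$3231000  (last char: '0')
  sorted[12] = 323100031200$  (last char: '$')
Last column: 002100331320$
Original string S is at sorted index 12

Answer: 002100331320$
12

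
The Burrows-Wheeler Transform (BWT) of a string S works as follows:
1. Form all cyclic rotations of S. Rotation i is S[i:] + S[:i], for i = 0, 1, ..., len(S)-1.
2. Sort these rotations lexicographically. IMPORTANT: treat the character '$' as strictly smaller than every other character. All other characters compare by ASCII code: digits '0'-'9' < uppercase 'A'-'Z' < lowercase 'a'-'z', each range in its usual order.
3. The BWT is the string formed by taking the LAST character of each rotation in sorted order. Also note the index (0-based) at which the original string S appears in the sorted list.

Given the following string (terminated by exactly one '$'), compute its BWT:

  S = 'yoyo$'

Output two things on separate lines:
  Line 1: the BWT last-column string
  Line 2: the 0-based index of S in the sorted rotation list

All 5 rotations (rotation i = S[i:]+S[:i]):
  rot[0] = yoyo$
  rot[1] = oyo$y
  rot[2] = yo$yo
  rot[3] = o$yoy
  rot[4] = $yoyo
Sorted (with $ < everything):
  sorted[0] = $yoyo  (last char: 'o')
  sorted[1] = o$yoy  (last char: 'y')
  sorted[2] = oyo$y  (last char: 'y')
  sorted[3] = yo$yo  (last char: 'o')
  sorted[4] = yoyo$  (last char: '$')
Last column: oyyo$
Original string S is at sorted index 4

Answer: oyyo$
4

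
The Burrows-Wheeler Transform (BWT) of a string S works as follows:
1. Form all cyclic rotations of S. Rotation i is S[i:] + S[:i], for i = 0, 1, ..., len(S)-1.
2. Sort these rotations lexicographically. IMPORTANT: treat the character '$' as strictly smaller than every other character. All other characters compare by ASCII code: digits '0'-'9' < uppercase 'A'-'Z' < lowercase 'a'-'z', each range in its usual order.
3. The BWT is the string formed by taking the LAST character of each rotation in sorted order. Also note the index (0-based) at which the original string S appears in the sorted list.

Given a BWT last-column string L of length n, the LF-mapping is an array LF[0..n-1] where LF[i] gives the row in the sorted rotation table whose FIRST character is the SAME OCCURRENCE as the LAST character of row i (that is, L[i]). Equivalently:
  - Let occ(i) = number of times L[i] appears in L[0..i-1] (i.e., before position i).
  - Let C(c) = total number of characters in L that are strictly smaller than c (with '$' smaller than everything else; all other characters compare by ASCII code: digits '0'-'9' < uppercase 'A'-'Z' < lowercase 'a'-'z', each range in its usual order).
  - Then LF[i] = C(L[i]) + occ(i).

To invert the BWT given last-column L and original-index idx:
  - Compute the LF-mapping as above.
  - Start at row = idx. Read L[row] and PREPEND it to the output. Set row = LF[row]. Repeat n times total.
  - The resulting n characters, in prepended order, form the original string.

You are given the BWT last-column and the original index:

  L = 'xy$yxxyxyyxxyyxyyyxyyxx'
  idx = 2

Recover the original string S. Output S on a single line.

Answer: xxxyxyyxyyyyxxxyyyyxyx$

Derivation:
LF mapping: 1 11 0 12 2 3 13 4 14 15 5 6 16 17 7 18 19 20 8 21 22 9 10
Walk LF starting at row 2, prepending L[row]:
  step 1: row=2, L[2]='$', prepend. Next row=LF[2]=0
  step 2: row=0, L[0]='x', prepend. Next row=LF[0]=1
  step 3: row=1, L[1]='y', prepend. Next row=LF[1]=11
  step 4: row=11, L[11]='x', prepend. Next row=LF[11]=6
  step 5: row=6, L[6]='y', prepend. Next row=LF[6]=13
  step 6: row=13, L[13]='y', prepend. Next row=LF[13]=17
  step 7: row=17, L[17]='y', prepend. Next row=LF[17]=20
  step 8: row=20, L[20]='y', prepend. Next row=LF[20]=22
  step 9: row=22, L[22]='x', prepend. Next row=LF[22]=10
  step 10: row=10, L[10]='x', prepend. Next row=LF[10]=5
  step 11: row=5, L[5]='x', prepend. Next row=LF[5]=3
  step 12: row=3, L[3]='y', prepend. Next row=LF[3]=12
  step 13: row=12, L[12]='y', prepend. Next row=LF[12]=16
  step 14: row=16, L[16]='y', prepend. Next row=LF[16]=19
  step 15: row=19, L[19]='y', prepend. Next row=LF[19]=21
  step 16: row=21, L[21]='x', prepend. Next row=LF[21]=9
  step 17: row=9, L[9]='y', prepend. Next row=LF[9]=15
  step 18: row=15, L[15]='y', prepend. Next row=LF[15]=18
  step 19: row=18, L[18]='x', prepend. Next row=LF[18]=8
  step 20: row=8, L[8]='y', prepend. Next row=LF[8]=14
  step 21: row=14, L[14]='x', prepend. Next row=LF[14]=7
  step 22: row=7, L[7]='x', prepend. Next row=LF[7]=4
  step 23: row=4, L[4]='x', prepend. Next row=LF[4]=2
Reversed output: xxxyxyyxyyyyxxxyyyyxyx$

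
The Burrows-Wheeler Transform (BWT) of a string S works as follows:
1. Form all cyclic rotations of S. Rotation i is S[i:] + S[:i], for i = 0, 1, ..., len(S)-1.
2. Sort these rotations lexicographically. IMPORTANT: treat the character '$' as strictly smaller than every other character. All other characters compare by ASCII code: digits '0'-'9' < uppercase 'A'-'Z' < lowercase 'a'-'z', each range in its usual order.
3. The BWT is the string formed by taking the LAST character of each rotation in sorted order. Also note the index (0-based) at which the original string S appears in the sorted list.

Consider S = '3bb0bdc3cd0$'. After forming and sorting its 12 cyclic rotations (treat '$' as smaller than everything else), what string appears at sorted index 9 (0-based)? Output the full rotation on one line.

All 12 rotations (rotation i = S[i:]+S[:i]):
  rot[0] = 3bb0bdc3cd0$
  rot[1] = bb0bdc3cd0$3
  rot[2] = b0bdc3cd0$3b
  rot[3] = 0bdc3cd0$3bb
  rot[4] = bdc3cd0$3bb0
  rot[5] = dc3cd0$3bb0b
  rot[6] = c3cd0$3bb0bd
  rot[7] = 3cd0$3bb0bdc
  rot[8] = cd0$3bb0bdc3
  rot[9] = d0$3bb0bdc3c
  rot[10] = 0$3bb0bdc3cd
  rot[11] = $3bb0bdc3cd0
Sorted (with $ < everything):
  sorted[0] = $3bb0bdc3cd0
  sorted[1] = 0$3bb0bdc3cd
  sorted[2] = 0bdc3cd0$3bb
  sorted[3] = 3bb0bdc3cd0$
  sorted[4] = 3cd0$3bb0bdc
  sorted[5] = b0bdc3cd0$3b
  sorted[6] = bb0bdc3cd0$3
  sorted[7] = bdc3cd0$3bb0
  sorted[8] = c3cd0$3bb0bd
  sorted[9] = cd0$3bb0bdc3
  sorted[10] = d0$3bb0bdc3c
  sorted[11] = dc3cd0$3bb0b
sorted[9] = cd0$3bb0bdc3

Answer: cd0$3bb0bdc3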